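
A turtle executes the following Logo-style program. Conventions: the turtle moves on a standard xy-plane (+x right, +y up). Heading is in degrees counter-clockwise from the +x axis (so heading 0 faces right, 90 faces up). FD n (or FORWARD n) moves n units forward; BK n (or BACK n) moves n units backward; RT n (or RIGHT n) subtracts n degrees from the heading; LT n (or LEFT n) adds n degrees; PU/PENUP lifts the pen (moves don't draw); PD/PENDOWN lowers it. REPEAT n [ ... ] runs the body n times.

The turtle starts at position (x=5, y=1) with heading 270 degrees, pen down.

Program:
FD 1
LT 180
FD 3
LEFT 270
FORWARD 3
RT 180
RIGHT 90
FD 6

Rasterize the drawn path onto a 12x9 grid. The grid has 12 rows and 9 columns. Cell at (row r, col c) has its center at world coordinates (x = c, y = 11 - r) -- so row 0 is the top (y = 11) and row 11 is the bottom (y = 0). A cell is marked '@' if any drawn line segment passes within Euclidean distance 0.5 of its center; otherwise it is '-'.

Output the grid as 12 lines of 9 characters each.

Segment 0: (5,1) -> (5,0)
Segment 1: (5,0) -> (5,3)
Segment 2: (5,3) -> (8,3)
Segment 3: (8,3) -> (8,9)

Answer: ---------
---------
--------@
--------@
--------@
--------@
--------@
--------@
-----@@@@
-----@---
-----@---
-----@---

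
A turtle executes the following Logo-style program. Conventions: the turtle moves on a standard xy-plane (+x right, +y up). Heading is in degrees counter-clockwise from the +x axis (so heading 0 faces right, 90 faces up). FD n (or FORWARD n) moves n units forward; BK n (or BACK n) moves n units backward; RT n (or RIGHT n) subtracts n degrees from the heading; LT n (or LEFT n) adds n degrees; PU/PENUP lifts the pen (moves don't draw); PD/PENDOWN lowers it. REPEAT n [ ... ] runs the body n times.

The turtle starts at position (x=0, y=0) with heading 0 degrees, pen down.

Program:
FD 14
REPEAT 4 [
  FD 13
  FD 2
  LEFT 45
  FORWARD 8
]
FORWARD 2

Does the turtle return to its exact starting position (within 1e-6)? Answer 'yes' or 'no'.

Executing turtle program step by step:
Start: pos=(0,0), heading=0, pen down
FD 14: (0,0) -> (14,0) [heading=0, draw]
REPEAT 4 [
  -- iteration 1/4 --
  FD 13: (14,0) -> (27,0) [heading=0, draw]
  FD 2: (27,0) -> (29,0) [heading=0, draw]
  LT 45: heading 0 -> 45
  FD 8: (29,0) -> (34.657,5.657) [heading=45, draw]
  -- iteration 2/4 --
  FD 13: (34.657,5.657) -> (43.849,14.849) [heading=45, draw]
  FD 2: (43.849,14.849) -> (45.263,16.263) [heading=45, draw]
  LT 45: heading 45 -> 90
  FD 8: (45.263,16.263) -> (45.263,24.263) [heading=90, draw]
  -- iteration 3/4 --
  FD 13: (45.263,24.263) -> (45.263,37.263) [heading=90, draw]
  FD 2: (45.263,37.263) -> (45.263,39.263) [heading=90, draw]
  LT 45: heading 90 -> 135
  FD 8: (45.263,39.263) -> (39.607,44.92) [heading=135, draw]
  -- iteration 4/4 --
  FD 13: (39.607,44.92) -> (30.414,54.113) [heading=135, draw]
  FD 2: (30.414,54.113) -> (29,55.527) [heading=135, draw]
  LT 45: heading 135 -> 180
  FD 8: (29,55.527) -> (21,55.527) [heading=180, draw]
]
FD 2: (21,55.527) -> (19,55.527) [heading=180, draw]
Final: pos=(19,55.527), heading=180, 14 segment(s) drawn

Start position: (0, 0)
Final position: (19, 55.527)
Distance = 58.688; >= 1e-6 -> NOT closed

Answer: no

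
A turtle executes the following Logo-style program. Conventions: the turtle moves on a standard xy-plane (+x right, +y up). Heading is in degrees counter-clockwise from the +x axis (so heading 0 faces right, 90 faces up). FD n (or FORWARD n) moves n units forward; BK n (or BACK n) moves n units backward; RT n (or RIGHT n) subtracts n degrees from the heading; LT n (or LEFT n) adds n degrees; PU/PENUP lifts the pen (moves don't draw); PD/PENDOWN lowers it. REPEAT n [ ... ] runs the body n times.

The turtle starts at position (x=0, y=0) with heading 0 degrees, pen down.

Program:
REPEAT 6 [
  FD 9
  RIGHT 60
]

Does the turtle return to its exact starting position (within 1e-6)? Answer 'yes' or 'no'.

Executing turtle program step by step:
Start: pos=(0,0), heading=0, pen down
REPEAT 6 [
  -- iteration 1/6 --
  FD 9: (0,0) -> (9,0) [heading=0, draw]
  RT 60: heading 0 -> 300
  -- iteration 2/6 --
  FD 9: (9,0) -> (13.5,-7.794) [heading=300, draw]
  RT 60: heading 300 -> 240
  -- iteration 3/6 --
  FD 9: (13.5,-7.794) -> (9,-15.588) [heading=240, draw]
  RT 60: heading 240 -> 180
  -- iteration 4/6 --
  FD 9: (9,-15.588) -> (0,-15.588) [heading=180, draw]
  RT 60: heading 180 -> 120
  -- iteration 5/6 --
  FD 9: (0,-15.588) -> (-4.5,-7.794) [heading=120, draw]
  RT 60: heading 120 -> 60
  -- iteration 6/6 --
  FD 9: (-4.5,-7.794) -> (0,0) [heading=60, draw]
  RT 60: heading 60 -> 0
]
Final: pos=(0,0), heading=0, 6 segment(s) drawn

Start position: (0, 0)
Final position: (0, 0)
Distance = 0; < 1e-6 -> CLOSED

Answer: yes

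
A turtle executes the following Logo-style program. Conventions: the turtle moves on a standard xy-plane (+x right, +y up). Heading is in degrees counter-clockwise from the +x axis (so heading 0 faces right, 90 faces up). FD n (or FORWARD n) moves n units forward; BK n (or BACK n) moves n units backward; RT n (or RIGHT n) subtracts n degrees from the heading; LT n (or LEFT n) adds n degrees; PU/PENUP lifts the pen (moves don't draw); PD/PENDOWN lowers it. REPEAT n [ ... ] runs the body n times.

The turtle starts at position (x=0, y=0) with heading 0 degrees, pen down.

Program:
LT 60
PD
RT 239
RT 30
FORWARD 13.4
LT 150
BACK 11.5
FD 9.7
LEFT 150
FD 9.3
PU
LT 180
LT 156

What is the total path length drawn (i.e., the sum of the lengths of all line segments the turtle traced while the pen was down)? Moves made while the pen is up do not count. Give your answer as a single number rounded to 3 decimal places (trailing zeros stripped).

Answer: 43.9

Derivation:
Executing turtle program step by step:
Start: pos=(0,0), heading=0, pen down
LT 60: heading 0 -> 60
PD: pen down
RT 239: heading 60 -> 181
RT 30: heading 181 -> 151
FD 13.4: (0,0) -> (-11.72,6.496) [heading=151, draw]
LT 150: heading 151 -> 301
BK 11.5: (-11.72,6.496) -> (-17.643,16.354) [heading=301, draw]
FD 9.7: (-17.643,16.354) -> (-12.647,8.039) [heading=301, draw]
LT 150: heading 301 -> 91
FD 9.3: (-12.647,8.039) -> (-12.809,17.338) [heading=91, draw]
PU: pen up
LT 180: heading 91 -> 271
LT 156: heading 271 -> 67
Final: pos=(-12.809,17.338), heading=67, 4 segment(s) drawn

Segment lengths:
  seg 1: (0,0) -> (-11.72,6.496), length = 13.4
  seg 2: (-11.72,6.496) -> (-17.643,16.354), length = 11.5
  seg 3: (-17.643,16.354) -> (-12.647,8.039), length = 9.7
  seg 4: (-12.647,8.039) -> (-12.809,17.338), length = 9.3
Total = 43.9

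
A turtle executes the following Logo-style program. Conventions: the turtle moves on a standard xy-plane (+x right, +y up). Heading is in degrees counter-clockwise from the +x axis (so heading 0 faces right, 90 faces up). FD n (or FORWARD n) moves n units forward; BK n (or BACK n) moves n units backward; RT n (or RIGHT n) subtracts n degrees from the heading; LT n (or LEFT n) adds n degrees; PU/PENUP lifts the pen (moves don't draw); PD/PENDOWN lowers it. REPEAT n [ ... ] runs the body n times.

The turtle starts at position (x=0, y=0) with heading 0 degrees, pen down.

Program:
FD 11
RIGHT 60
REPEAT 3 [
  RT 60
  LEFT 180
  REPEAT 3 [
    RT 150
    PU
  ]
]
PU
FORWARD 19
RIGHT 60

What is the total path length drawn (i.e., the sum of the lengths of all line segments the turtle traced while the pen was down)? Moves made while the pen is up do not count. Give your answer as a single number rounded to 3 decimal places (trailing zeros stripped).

Answer: 11

Derivation:
Executing turtle program step by step:
Start: pos=(0,0), heading=0, pen down
FD 11: (0,0) -> (11,0) [heading=0, draw]
RT 60: heading 0 -> 300
REPEAT 3 [
  -- iteration 1/3 --
  RT 60: heading 300 -> 240
  LT 180: heading 240 -> 60
  REPEAT 3 [
    -- iteration 1/3 --
    RT 150: heading 60 -> 270
    PU: pen up
    -- iteration 2/3 --
    RT 150: heading 270 -> 120
    PU: pen up
    -- iteration 3/3 --
    RT 150: heading 120 -> 330
    PU: pen up
  ]
  -- iteration 2/3 --
  RT 60: heading 330 -> 270
  LT 180: heading 270 -> 90
  REPEAT 3 [
    -- iteration 1/3 --
    RT 150: heading 90 -> 300
    PU: pen up
    -- iteration 2/3 --
    RT 150: heading 300 -> 150
    PU: pen up
    -- iteration 3/3 --
    RT 150: heading 150 -> 0
    PU: pen up
  ]
  -- iteration 3/3 --
  RT 60: heading 0 -> 300
  LT 180: heading 300 -> 120
  REPEAT 3 [
    -- iteration 1/3 --
    RT 150: heading 120 -> 330
    PU: pen up
    -- iteration 2/3 --
    RT 150: heading 330 -> 180
    PU: pen up
    -- iteration 3/3 --
    RT 150: heading 180 -> 30
    PU: pen up
  ]
]
PU: pen up
FD 19: (11,0) -> (27.454,9.5) [heading=30, move]
RT 60: heading 30 -> 330
Final: pos=(27.454,9.5), heading=330, 1 segment(s) drawn

Segment lengths:
  seg 1: (0,0) -> (11,0), length = 11
Total = 11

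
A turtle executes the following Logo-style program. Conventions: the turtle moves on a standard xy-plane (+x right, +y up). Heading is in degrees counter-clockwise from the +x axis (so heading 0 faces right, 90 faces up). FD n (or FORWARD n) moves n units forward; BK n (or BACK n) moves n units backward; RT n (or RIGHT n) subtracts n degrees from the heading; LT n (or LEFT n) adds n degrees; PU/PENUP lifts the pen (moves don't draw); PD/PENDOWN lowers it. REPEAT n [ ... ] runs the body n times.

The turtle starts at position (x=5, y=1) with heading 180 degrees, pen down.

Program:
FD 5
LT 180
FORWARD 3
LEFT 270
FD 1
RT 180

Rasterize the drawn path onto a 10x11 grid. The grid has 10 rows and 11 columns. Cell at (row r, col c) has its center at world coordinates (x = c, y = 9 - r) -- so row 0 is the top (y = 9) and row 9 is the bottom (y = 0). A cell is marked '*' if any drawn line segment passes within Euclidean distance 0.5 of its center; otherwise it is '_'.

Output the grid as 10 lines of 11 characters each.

Answer: ___________
___________
___________
___________
___________
___________
___________
___________
******_____
___*_______

Derivation:
Segment 0: (5,1) -> (0,1)
Segment 1: (0,1) -> (3,1)
Segment 2: (3,1) -> (3,-0)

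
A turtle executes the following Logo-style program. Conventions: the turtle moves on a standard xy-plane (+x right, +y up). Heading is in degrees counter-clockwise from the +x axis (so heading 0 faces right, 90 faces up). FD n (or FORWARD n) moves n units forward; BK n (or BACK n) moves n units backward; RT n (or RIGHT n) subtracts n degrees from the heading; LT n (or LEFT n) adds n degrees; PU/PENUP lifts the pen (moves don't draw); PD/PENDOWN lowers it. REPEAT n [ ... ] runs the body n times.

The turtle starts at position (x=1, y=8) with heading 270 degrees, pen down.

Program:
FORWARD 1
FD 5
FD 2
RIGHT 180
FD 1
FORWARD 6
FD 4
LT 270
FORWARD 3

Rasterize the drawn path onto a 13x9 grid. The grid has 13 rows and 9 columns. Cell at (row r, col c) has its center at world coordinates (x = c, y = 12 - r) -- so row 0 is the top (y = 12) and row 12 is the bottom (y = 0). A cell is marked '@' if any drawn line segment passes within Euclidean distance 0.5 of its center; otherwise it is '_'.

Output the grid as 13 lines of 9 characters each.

Segment 0: (1,8) -> (1,7)
Segment 1: (1,7) -> (1,2)
Segment 2: (1,2) -> (1,0)
Segment 3: (1,0) -> (1,1)
Segment 4: (1,1) -> (1,7)
Segment 5: (1,7) -> (1,11)
Segment 6: (1,11) -> (4,11)

Answer: _________
_@@@@____
_@_______
_@_______
_@_______
_@_______
_@_______
_@_______
_@_______
_@_______
_@_______
_@_______
_@_______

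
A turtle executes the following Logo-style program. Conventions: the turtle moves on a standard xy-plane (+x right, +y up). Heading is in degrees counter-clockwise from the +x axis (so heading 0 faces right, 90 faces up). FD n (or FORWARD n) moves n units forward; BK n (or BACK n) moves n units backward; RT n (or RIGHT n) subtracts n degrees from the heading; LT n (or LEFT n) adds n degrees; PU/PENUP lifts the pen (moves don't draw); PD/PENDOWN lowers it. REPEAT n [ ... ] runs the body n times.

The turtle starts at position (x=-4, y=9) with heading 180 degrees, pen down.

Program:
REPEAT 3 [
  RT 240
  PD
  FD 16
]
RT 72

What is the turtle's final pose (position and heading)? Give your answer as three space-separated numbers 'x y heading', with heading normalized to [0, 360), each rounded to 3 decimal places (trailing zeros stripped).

Executing turtle program step by step:
Start: pos=(-4,9), heading=180, pen down
REPEAT 3 [
  -- iteration 1/3 --
  RT 240: heading 180 -> 300
  PD: pen down
  FD 16: (-4,9) -> (4,-4.856) [heading=300, draw]
  -- iteration 2/3 --
  RT 240: heading 300 -> 60
  PD: pen down
  FD 16: (4,-4.856) -> (12,9) [heading=60, draw]
  -- iteration 3/3 --
  RT 240: heading 60 -> 180
  PD: pen down
  FD 16: (12,9) -> (-4,9) [heading=180, draw]
]
RT 72: heading 180 -> 108
Final: pos=(-4,9), heading=108, 3 segment(s) drawn

Answer: -4 9 108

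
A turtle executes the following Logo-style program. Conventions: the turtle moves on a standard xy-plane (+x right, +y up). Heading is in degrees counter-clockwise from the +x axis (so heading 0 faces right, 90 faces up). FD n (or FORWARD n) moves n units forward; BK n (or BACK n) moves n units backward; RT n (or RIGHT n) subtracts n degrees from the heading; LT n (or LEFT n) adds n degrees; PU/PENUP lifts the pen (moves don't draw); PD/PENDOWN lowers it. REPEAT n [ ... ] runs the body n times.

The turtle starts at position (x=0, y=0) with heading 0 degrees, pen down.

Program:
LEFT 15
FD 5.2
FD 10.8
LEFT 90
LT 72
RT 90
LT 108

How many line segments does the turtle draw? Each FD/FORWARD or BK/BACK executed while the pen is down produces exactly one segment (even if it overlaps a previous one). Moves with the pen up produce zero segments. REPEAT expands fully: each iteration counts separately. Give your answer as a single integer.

Executing turtle program step by step:
Start: pos=(0,0), heading=0, pen down
LT 15: heading 0 -> 15
FD 5.2: (0,0) -> (5.023,1.346) [heading=15, draw]
FD 10.8: (5.023,1.346) -> (15.455,4.141) [heading=15, draw]
LT 90: heading 15 -> 105
LT 72: heading 105 -> 177
RT 90: heading 177 -> 87
LT 108: heading 87 -> 195
Final: pos=(15.455,4.141), heading=195, 2 segment(s) drawn
Segments drawn: 2

Answer: 2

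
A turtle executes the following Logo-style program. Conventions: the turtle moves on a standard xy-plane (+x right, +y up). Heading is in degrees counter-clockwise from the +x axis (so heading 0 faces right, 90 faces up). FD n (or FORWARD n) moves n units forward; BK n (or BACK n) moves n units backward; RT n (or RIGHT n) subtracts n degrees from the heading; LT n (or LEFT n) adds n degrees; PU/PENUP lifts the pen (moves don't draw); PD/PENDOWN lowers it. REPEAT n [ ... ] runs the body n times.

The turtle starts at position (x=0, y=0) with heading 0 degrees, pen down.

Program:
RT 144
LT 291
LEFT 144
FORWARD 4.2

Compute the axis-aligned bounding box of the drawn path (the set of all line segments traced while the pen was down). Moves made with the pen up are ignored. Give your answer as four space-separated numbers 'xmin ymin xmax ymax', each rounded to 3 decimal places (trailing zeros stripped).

Answer: 0 -3.921 1.505 0

Derivation:
Executing turtle program step by step:
Start: pos=(0,0), heading=0, pen down
RT 144: heading 0 -> 216
LT 291: heading 216 -> 147
LT 144: heading 147 -> 291
FD 4.2: (0,0) -> (1.505,-3.921) [heading=291, draw]
Final: pos=(1.505,-3.921), heading=291, 1 segment(s) drawn

Segment endpoints: x in {0, 1.505}, y in {-3.921, 0}
xmin=0, ymin=-3.921, xmax=1.505, ymax=0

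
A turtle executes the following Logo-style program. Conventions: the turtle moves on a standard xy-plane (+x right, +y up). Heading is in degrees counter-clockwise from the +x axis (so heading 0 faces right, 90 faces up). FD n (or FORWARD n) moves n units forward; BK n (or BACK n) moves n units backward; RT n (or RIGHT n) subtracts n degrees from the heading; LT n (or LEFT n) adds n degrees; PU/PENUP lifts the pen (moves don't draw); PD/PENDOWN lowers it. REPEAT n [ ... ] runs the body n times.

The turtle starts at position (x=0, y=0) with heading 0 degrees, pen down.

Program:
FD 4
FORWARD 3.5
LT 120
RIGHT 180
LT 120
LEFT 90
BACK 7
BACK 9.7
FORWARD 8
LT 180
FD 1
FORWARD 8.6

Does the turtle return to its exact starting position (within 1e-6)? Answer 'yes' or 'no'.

Answer: no

Derivation:
Executing turtle program step by step:
Start: pos=(0,0), heading=0, pen down
FD 4: (0,0) -> (4,0) [heading=0, draw]
FD 3.5: (4,0) -> (7.5,0) [heading=0, draw]
LT 120: heading 0 -> 120
RT 180: heading 120 -> 300
LT 120: heading 300 -> 60
LT 90: heading 60 -> 150
BK 7: (7.5,0) -> (13.562,-3.5) [heading=150, draw]
BK 9.7: (13.562,-3.5) -> (21.963,-8.35) [heading=150, draw]
FD 8: (21.963,-8.35) -> (15.034,-4.35) [heading=150, draw]
LT 180: heading 150 -> 330
FD 1: (15.034,-4.35) -> (15.9,-4.85) [heading=330, draw]
FD 8.6: (15.9,-4.85) -> (23.348,-9.15) [heading=330, draw]
Final: pos=(23.348,-9.15), heading=330, 7 segment(s) drawn

Start position: (0, 0)
Final position: (23.348, -9.15)
Distance = 25.077; >= 1e-6 -> NOT closed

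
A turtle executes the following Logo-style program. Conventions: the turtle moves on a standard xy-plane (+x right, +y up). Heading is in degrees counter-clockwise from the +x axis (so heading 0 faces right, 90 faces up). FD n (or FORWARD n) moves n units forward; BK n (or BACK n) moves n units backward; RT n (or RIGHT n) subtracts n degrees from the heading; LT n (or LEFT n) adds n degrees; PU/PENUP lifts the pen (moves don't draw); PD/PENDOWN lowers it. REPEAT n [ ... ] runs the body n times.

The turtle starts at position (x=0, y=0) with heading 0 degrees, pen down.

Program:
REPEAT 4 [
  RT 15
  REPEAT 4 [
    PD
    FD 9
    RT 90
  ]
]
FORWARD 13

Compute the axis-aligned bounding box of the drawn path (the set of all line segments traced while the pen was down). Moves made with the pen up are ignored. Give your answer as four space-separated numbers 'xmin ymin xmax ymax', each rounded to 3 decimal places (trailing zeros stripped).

Executing turtle program step by step:
Start: pos=(0,0), heading=0, pen down
REPEAT 4 [
  -- iteration 1/4 --
  RT 15: heading 0 -> 345
  REPEAT 4 [
    -- iteration 1/4 --
    PD: pen down
    FD 9: (0,0) -> (8.693,-2.329) [heading=345, draw]
    RT 90: heading 345 -> 255
    -- iteration 2/4 --
    PD: pen down
    FD 9: (8.693,-2.329) -> (6.364,-11.023) [heading=255, draw]
    RT 90: heading 255 -> 165
    -- iteration 3/4 --
    PD: pen down
    FD 9: (6.364,-11.023) -> (-2.329,-8.693) [heading=165, draw]
    RT 90: heading 165 -> 75
    -- iteration 4/4 --
    PD: pen down
    FD 9: (-2.329,-8.693) -> (0,0) [heading=75, draw]
    RT 90: heading 75 -> 345
  ]
  -- iteration 2/4 --
  RT 15: heading 345 -> 330
  REPEAT 4 [
    -- iteration 1/4 --
    PD: pen down
    FD 9: (0,0) -> (7.794,-4.5) [heading=330, draw]
    RT 90: heading 330 -> 240
    -- iteration 2/4 --
    PD: pen down
    FD 9: (7.794,-4.5) -> (3.294,-12.294) [heading=240, draw]
    RT 90: heading 240 -> 150
    -- iteration 3/4 --
    PD: pen down
    FD 9: (3.294,-12.294) -> (-4.5,-7.794) [heading=150, draw]
    RT 90: heading 150 -> 60
    -- iteration 4/4 --
    PD: pen down
    FD 9: (-4.5,-7.794) -> (0,0) [heading=60, draw]
    RT 90: heading 60 -> 330
  ]
  -- iteration 3/4 --
  RT 15: heading 330 -> 315
  REPEAT 4 [
    -- iteration 1/4 --
    PD: pen down
    FD 9: (0,0) -> (6.364,-6.364) [heading=315, draw]
    RT 90: heading 315 -> 225
    -- iteration 2/4 --
    PD: pen down
    FD 9: (6.364,-6.364) -> (0,-12.728) [heading=225, draw]
    RT 90: heading 225 -> 135
    -- iteration 3/4 --
    PD: pen down
    FD 9: (0,-12.728) -> (-6.364,-6.364) [heading=135, draw]
    RT 90: heading 135 -> 45
    -- iteration 4/4 --
    PD: pen down
    FD 9: (-6.364,-6.364) -> (0,0) [heading=45, draw]
    RT 90: heading 45 -> 315
  ]
  -- iteration 4/4 --
  RT 15: heading 315 -> 300
  REPEAT 4 [
    -- iteration 1/4 --
    PD: pen down
    FD 9: (0,0) -> (4.5,-7.794) [heading=300, draw]
    RT 90: heading 300 -> 210
    -- iteration 2/4 --
    PD: pen down
    FD 9: (4.5,-7.794) -> (-3.294,-12.294) [heading=210, draw]
    RT 90: heading 210 -> 120
    -- iteration 3/4 --
    PD: pen down
    FD 9: (-3.294,-12.294) -> (-7.794,-4.5) [heading=120, draw]
    RT 90: heading 120 -> 30
    -- iteration 4/4 --
    PD: pen down
    FD 9: (-7.794,-4.5) -> (0,0) [heading=30, draw]
    RT 90: heading 30 -> 300
  ]
]
FD 13: (0,0) -> (6.5,-11.258) [heading=300, draw]
Final: pos=(6.5,-11.258), heading=300, 17 segment(s) drawn

Segment endpoints: x in {-7.794, -6.364, -4.5, -3.294, -2.329, 0, 0, 0, 0, 0, 0, 3.294, 4.5, 6.364, 6.364, 6.5, 7.794, 8.693}, y in {-12.728, -12.294, -12.294, -11.258, -11.023, -8.693, -7.794, -7.794, -6.364, -6.364, -4.5, -4.5, -2.329, 0, 0, 0, 0}
xmin=-7.794, ymin=-12.728, xmax=8.693, ymax=0

Answer: -7.794 -12.728 8.693 0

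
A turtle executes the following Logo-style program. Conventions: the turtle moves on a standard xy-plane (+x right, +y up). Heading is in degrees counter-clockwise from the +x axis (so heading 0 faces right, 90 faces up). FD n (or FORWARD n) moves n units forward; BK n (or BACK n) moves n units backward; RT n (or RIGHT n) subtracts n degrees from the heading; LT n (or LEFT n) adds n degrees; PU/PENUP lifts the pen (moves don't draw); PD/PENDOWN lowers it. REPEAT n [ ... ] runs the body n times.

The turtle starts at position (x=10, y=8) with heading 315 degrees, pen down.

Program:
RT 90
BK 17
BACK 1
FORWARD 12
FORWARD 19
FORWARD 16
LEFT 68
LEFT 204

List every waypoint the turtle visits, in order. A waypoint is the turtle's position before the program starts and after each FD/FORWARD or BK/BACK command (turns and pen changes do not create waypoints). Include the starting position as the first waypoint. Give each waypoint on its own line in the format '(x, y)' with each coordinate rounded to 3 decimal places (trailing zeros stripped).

Executing turtle program step by step:
Start: pos=(10,8), heading=315, pen down
RT 90: heading 315 -> 225
BK 17: (10,8) -> (22.021,20.021) [heading=225, draw]
BK 1: (22.021,20.021) -> (22.728,20.728) [heading=225, draw]
FD 12: (22.728,20.728) -> (14.243,12.243) [heading=225, draw]
FD 19: (14.243,12.243) -> (0.808,-1.192) [heading=225, draw]
FD 16: (0.808,-1.192) -> (-10.506,-12.506) [heading=225, draw]
LT 68: heading 225 -> 293
LT 204: heading 293 -> 137
Final: pos=(-10.506,-12.506), heading=137, 5 segment(s) drawn
Waypoints (6 total):
(10, 8)
(22.021, 20.021)
(22.728, 20.728)
(14.243, 12.243)
(0.808, -1.192)
(-10.506, -12.506)

Answer: (10, 8)
(22.021, 20.021)
(22.728, 20.728)
(14.243, 12.243)
(0.808, -1.192)
(-10.506, -12.506)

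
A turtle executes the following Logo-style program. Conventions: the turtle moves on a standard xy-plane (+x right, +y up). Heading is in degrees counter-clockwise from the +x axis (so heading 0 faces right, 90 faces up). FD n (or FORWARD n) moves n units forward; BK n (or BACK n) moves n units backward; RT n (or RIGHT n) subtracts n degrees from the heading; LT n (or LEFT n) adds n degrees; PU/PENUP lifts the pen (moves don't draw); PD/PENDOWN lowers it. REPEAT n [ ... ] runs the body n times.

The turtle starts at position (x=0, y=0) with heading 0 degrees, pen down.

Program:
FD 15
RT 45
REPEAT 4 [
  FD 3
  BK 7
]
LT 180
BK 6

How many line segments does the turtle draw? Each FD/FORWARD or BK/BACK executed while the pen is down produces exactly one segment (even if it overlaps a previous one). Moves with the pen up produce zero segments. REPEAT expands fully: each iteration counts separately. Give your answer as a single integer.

Answer: 10

Derivation:
Executing turtle program step by step:
Start: pos=(0,0), heading=0, pen down
FD 15: (0,0) -> (15,0) [heading=0, draw]
RT 45: heading 0 -> 315
REPEAT 4 [
  -- iteration 1/4 --
  FD 3: (15,0) -> (17.121,-2.121) [heading=315, draw]
  BK 7: (17.121,-2.121) -> (12.172,2.828) [heading=315, draw]
  -- iteration 2/4 --
  FD 3: (12.172,2.828) -> (14.293,0.707) [heading=315, draw]
  BK 7: (14.293,0.707) -> (9.343,5.657) [heading=315, draw]
  -- iteration 3/4 --
  FD 3: (9.343,5.657) -> (11.464,3.536) [heading=315, draw]
  BK 7: (11.464,3.536) -> (6.515,8.485) [heading=315, draw]
  -- iteration 4/4 --
  FD 3: (6.515,8.485) -> (8.636,6.364) [heading=315, draw]
  BK 7: (8.636,6.364) -> (3.686,11.314) [heading=315, draw]
]
LT 180: heading 315 -> 135
BK 6: (3.686,11.314) -> (7.929,7.071) [heading=135, draw]
Final: pos=(7.929,7.071), heading=135, 10 segment(s) drawn
Segments drawn: 10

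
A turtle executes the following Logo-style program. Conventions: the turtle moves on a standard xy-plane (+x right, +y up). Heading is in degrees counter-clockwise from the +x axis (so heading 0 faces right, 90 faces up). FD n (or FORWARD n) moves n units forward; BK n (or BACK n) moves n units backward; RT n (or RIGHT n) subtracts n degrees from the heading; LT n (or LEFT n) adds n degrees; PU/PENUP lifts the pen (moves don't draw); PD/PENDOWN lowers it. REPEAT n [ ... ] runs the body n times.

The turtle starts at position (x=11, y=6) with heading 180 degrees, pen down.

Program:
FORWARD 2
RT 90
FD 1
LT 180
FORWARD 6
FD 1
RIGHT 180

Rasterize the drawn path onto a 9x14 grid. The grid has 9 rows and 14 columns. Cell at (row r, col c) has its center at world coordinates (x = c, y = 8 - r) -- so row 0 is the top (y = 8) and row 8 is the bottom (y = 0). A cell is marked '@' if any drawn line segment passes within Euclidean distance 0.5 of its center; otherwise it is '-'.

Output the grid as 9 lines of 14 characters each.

Answer: --------------
---------@----
---------@@@--
---------@----
---------@----
---------@----
---------@----
---------@----
---------@----

Derivation:
Segment 0: (11,6) -> (9,6)
Segment 1: (9,6) -> (9,7)
Segment 2: (9,7) -> (9,1)
Segment 3: (9,1) -> (9,0)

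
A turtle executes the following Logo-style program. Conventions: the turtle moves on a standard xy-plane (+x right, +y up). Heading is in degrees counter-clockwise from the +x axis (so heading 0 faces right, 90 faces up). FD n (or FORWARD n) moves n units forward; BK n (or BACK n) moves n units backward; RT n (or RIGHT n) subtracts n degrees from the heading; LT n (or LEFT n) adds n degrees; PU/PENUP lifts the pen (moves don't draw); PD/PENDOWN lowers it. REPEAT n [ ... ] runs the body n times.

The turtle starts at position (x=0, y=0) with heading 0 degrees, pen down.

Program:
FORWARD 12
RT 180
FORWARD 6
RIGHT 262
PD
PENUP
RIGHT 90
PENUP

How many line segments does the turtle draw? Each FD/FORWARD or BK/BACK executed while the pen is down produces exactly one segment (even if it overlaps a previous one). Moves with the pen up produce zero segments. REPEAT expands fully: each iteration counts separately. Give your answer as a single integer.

Executing turtle program step by step:
Start: pos=(0,0), heading=0, pen down
FD 12: (0,0) -> (12,0) [heading=0, draw]
RT 180: heading 0 -> 180
FD 6: (12,0) -> (6,0) [heading=180, draw]
RT 262: heading 180 -> 278
PD: pen down
PU: pen up
RT 90: heading 278 -> 188
PU: pen up
Final: pos=(6,0), heading=188, 2 segment(s) drawn
Segments drawn: 2

Answer: 2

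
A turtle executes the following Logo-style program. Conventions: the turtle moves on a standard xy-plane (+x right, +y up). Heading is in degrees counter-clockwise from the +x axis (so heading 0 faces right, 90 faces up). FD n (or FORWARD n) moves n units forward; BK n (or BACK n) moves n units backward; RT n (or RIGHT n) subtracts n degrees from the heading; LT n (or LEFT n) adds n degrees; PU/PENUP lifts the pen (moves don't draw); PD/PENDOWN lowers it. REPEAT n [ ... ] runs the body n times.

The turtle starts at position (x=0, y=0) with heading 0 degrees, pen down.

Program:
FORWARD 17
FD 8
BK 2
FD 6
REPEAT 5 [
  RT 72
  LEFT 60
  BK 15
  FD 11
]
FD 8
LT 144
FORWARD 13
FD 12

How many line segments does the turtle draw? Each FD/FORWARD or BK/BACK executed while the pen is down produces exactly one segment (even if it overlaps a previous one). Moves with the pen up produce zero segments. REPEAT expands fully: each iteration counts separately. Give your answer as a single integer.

Answer: 17

Derivation:
Executing turtle program step by step:
Start: pos=(0,0), heading=0, pen down
FD 17: (0,0) -> (17,0) [heading=0, draw]
FD 8: (17,0) -> (25,0) [heading=0, draw]
BK 2: (25,0) -> (23,0) [heading=0, draw]
FD 6: (23,0) -> (29,0) [heading=0, draw]
REPEAT 5 [
  -- iteration 1/5 --
  RT 72: heading 0 -> 288
  LT 60: heading 288 -> 348
  BK 15: (29,0) -> (14.328,3.119) [heading=348, draw]
  FD 11: (14.328,3.119) -> (25.087,0.832) [heading=348, draw]
  -- iteration 2/5 --
  RT 72: heading 348 -> 276
  LT 60: heading 276 -> 336
  BK 15: (25.087,0.832) -> (11.384,6.933) [heading=336, draw]
  FD 11: (11.384,6.933) -> (21.433,2.459) [heading=336, draw]
  -- iteration 3/5 --
  RT 72: heading 336 -> 264
  LT 60: heading 264 -> 324
  BK 15: (21.433,2.459) -> (9.298,11.275) [heading=324, draw]
  FD 11: (9.298,11.275) -> (18.197,4.81) [heading=324, draw]
  -- iteration 4/5 --
  RT 72: heading 324 -> 252
  LT 60: heading 252 -> 312
  BK 15: (18.197,4.81) -> (8.16,15.957) [heading=312, draw]
  FD 11: (8.16,15.957) -> (15.521,7.782) [heading=312, draw]
  -- iteration 5/5 --
  RT 72: heading 312 -> 240
  LT 60: heading 240 -> 300
  BK 15: (15.521,7.782) -> (8.021,20.773) [heading=300, draw]
  FD 11: (8.021,20.773) -> (13.521,11.246) [heading=300, draw]
]
FD 8: (13.521,11.246) -> (17.521,4.318) [heading=300, draw]
LT 144: heading 300 -> 84
FD 13: (17.521,4.318) -> (18.88,17.247) [heading=84, draw]
FD 12: (18.88,17.247) -> (20.134,29.181) [heading=84, draw]
Final: pos=(20.134,29.181), heading=84, 17 segment(s) drawn
Segments drawn: 17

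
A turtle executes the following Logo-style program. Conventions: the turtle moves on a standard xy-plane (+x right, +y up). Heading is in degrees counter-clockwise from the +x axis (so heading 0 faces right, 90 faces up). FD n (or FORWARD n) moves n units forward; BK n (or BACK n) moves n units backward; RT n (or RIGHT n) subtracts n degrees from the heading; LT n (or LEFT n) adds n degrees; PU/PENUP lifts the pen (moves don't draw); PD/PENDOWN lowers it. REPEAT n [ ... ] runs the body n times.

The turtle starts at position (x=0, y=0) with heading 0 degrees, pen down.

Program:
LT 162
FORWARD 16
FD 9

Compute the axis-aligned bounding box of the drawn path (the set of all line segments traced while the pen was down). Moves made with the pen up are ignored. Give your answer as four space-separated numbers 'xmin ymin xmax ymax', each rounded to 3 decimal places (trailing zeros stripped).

Answer: -23.776 0 0 7.725

Derivation:
Executing turtle program step by step:
Start: pos=(0,0), heading=0, pen down
LT 162: heading 0 -> 162
FD 16: (0,0) -> (-15.217,4.944) [heading=162, draw]
FD 9: (-15.217,4.944) -> (-23.776,7.725) [heading=162, draw]
Final: pos=(-23.776,7.725), heading=162, 2 segment(s) drawn

Segment endpoints: x in {-23.776, -15.217, 0}, y in {0, 4.944, 7.725}
xmin=-23.776, ymin=0, xmax=0, ymax=7.725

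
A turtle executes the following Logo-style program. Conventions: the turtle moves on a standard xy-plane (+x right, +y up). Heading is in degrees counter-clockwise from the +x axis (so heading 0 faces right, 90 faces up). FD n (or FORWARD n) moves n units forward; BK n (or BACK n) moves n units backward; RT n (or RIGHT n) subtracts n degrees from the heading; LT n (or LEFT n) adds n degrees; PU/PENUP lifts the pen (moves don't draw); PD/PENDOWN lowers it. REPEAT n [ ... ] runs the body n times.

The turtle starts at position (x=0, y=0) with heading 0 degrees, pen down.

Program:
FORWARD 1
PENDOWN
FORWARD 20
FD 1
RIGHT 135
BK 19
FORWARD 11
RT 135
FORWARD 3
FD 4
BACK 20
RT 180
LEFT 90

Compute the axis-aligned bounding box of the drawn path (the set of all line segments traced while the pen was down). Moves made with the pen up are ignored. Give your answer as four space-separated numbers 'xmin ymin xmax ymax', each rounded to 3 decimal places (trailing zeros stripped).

Answer: 0 -7.343 35.435 13.435

Derivation:
Executing turtle program step by step:
Start: pos=(0,0), heading=0, pen down
FD 1: (0,0) -> (1,0) [heading=0, draw]
PD: pen down
FD 20: (1,0) -> (21,0) [heading=0, draw]
FD 1: (21,0) -> (22,0) [heading=0, draw]
RT 135: heading 0 -> 225
BK 19: (22,0) -> (35.435,13.435) [heading=225, draw]
FD 11: (35.435,13.435) -> (27.657,5.657) [heading=225, draw]
RT 135: heading 225 -> 90
FD 3: (27.657,5.657) -> (27.657,8.657) [heading=90, draw]
FD 4: (27.657,8.657) -> (27.657,12.657) [heading=90, draw]
BK 20: (27.657,12.657) -> (27.657,-7.343) [heading=90, draw]
RT 180: heading 90 -> 270
LT 90: heading 270 -> 0
Final: pos=(27.657,-7.343), heading=0, 8 segment(s) drawn

Segment endpoints: x in {0, 1, 21, 22, 27.657, 27.657, 35.435}, y in {-7.343, 0, 5.657, 8.657, 12.657, 13.435}
xmin=0, ymin=-7.343, xmax=35.435, ymax=13.435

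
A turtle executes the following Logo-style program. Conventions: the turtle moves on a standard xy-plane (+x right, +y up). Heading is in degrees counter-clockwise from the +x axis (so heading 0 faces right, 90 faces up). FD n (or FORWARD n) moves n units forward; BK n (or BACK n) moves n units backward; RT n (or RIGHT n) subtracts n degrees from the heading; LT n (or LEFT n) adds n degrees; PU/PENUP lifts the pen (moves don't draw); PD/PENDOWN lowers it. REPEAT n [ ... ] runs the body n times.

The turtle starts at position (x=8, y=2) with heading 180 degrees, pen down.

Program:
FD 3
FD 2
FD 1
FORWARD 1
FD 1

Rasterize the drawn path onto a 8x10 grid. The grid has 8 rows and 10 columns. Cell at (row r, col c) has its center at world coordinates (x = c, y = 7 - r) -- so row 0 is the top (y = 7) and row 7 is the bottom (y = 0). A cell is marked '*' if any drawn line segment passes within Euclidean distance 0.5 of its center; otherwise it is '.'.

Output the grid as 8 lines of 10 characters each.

Segment 0: (8,2) -> (5,2)
Segment 1: (5,2) -> (3,2)
Segment 2: (3,2) -> (2,2)
Segment 3: (2,2) -> (1,2)
Segment 4: (1,2) -> (0,2)

Answer: ..........
..........
..........
..........
..........
*********.
..........
..........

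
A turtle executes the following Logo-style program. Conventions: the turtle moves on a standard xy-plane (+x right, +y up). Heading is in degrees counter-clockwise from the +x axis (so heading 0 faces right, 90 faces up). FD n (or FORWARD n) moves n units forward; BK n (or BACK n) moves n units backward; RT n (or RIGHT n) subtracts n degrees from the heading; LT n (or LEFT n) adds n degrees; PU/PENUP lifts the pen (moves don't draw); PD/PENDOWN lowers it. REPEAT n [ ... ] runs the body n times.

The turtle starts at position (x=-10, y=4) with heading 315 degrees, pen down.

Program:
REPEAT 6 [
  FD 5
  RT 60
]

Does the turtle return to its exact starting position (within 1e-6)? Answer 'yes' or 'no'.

Answer: yes

Derivation:
Executing turtle program step by step:
Start: pos=(-10,4), heading=315, pen down
REPEAT 6 [
  -- iteration 1/6 --
  FD 5: (-10,4) -> (-6.464,0.464) [heading=315, draw]
  RT 60: heading 315 -> 255
  -- iteration 2/6 --
  FD 5: (-6.464,0.464) -> (-7.759,-4.365) [heading=255, draw]
  RT 60: heading 255 -> 195
  -- iteration 3/6 --
  FD 5: (-7.759,-4.365) -> (-12.588,-5.659) [heading=195, draw]
  RT 60: heading 195 -> 135
  -- iteration 4/6 --
  FD 5: (-12.588,-5.659) -> (-16.124,-2.124) [heading=135, draw]
  RT 60: heading 135 -> 75
  -- iteration 5/6 --
  FD 5: (-16.124,-2.124) -> (-14.83,2.706) [heading=75, draw]
  RT 60: heading 75 -> 15
  -- iteration 6/6 --
  FD 5: (-14.83,2.706) -> (-10,4) [heading=15, draw]
  RT 60: heading 15 -> 315
]
Final: pos=(-10,4), heading=315, 6 segment(s) drawn

Start position: (-10, 4)
Final position: (-10, 4)
Distance = 0; < 1e-6 -> CLOSED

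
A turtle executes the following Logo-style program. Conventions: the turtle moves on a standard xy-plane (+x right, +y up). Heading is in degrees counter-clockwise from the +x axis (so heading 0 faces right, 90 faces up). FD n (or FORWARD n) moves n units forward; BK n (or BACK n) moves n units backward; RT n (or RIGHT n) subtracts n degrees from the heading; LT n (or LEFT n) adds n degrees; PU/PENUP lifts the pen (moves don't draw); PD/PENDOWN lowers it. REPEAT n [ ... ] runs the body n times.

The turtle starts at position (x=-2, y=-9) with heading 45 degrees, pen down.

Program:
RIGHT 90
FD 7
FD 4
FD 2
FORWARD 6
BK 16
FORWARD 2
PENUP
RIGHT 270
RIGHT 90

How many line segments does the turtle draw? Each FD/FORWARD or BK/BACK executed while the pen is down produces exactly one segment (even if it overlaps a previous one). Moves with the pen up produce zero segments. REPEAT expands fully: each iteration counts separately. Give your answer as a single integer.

Executing turtle program step by step:
Start: pos=(-2,-9), heading=45, pen down
RT 90: heading 45 -> 315
FD 7: (-2,-9) -> (2.95,-13.95) [heading=315, draw]
FD 4: (2.95,-13.95) -> (5.778,-16.778) [heading=315, draw]
FD 2: (5.778,-16.778) -> (7.192,-18.192) [heading=315, draw]
FD 6: (7.192,-18.192) -> (11.435,-22.435) [heading=315, draw]
BK 16: (11.435,-22.435) -> (0.121,-11.121) [heading=315, draw]
FD 2: (0.121,-11.121) -> (1.536,-12.536) [heading=315, draw]
PU: pen up
RT 270: heading 315 -> 45
RT 90: heading 45 -> 315
Final: pos=(1.536,-12.536), heading=315, 6 segment(s) drawn
Segments drawn: 6

Answer: 6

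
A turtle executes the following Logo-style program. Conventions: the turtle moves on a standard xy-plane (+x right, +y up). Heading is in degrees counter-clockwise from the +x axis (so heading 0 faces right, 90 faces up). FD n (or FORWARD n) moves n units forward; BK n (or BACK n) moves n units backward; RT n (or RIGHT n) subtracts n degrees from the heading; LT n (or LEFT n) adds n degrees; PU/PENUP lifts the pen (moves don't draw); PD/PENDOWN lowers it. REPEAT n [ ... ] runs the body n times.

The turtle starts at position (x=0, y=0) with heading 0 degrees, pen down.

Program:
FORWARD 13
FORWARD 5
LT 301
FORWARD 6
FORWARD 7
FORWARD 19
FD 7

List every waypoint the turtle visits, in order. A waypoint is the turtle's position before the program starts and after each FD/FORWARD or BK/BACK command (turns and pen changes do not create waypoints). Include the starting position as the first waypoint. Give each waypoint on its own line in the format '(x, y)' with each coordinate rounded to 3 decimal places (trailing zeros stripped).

Answer: (0, 0)
(13, 0)
(18, 0)
(21.09, -5.143)
(24.695, -11.143)
(34.481, -27.429)
(38.086, -33.43)

Derivation:
Executing turtle program step by step:
Start: pos=(0,0), heading=0, pen down
FD 13: (0,0) -> (13,0) [heading=0, draw]
FD 5: (13,0) -> (18,0) [heading=0, draw]
LT 301: heading 0 -> 301
FD 6: (18,0) -> (21.09,-5.143) [heading=301, draw]
FD 7: (21.09,-5.143) -> (24.695,-11.143) [heading=301, draw]
FD 19: (24.695,-11.143) -> (34.481,-27.429) [heading=301, draw]
FD 7: (34.481,-27.429) -> (38.086,-33.43) [heading=301, draw]
Final: pos=(38.086,-33.43), heading=301, 6 segment(s) drawn
Waypoints (7 total):
(0, 0)
(13, 0)
(18, 0)
(21.09, -5.143)
(24.695, -11.143)
(34.481, -27.429)
(38.086, -33.43)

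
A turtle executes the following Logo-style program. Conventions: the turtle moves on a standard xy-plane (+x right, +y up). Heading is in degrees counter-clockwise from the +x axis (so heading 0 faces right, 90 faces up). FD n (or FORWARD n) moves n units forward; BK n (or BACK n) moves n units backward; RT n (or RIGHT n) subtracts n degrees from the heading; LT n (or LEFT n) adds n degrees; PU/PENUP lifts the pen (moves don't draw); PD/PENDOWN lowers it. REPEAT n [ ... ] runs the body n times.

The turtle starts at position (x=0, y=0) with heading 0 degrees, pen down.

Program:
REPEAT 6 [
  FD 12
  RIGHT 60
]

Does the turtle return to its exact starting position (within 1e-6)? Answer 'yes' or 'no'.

Executing turtle program step by step:
Start: pos=(0,0), heading=0, pen down
REPEAT 6 [
  -- iteration 1/6 --
  FD 12: (0,0) -> (12,0) [heading=0, draw]
  RT 60: heading 0 -> 300
  -- iteration 2/6 --
  FD 12: (12,0) -> (18,-10.392) [heading=300, draw]
  RT 60: heading 300 -> 240
  -- iteration 3/6 --
  FD 12: (18,-10.392) -> (12,-20.785) [heading=240, draw]
  RT 60: heading 240 -> 180
  -- iteration 4/6 --
  FD 12: (12,-20.785) -> (0,-20.785) [heading=180, draw]
  RT 60: heading 180 -> 120
  -- iteration 5/6 --
  FD 12: (0,-20.785) -> (-6,-10.392) [heading=120, draw]
  RT 60: heading 120 -> 60
  -- iteration 6/6 --
  FD 12: (-6,-10.392) -> (0,0) [heading=60, draw]
  RT 60: heading 60 -> 0
]
Final: pos=(0,0), heading=0, 6 segment(s) drawn

Start position: (0, 0)
Final position: (0, 0)
Distance = 0; < 1e-6 -> CLOSED

Answer: yes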